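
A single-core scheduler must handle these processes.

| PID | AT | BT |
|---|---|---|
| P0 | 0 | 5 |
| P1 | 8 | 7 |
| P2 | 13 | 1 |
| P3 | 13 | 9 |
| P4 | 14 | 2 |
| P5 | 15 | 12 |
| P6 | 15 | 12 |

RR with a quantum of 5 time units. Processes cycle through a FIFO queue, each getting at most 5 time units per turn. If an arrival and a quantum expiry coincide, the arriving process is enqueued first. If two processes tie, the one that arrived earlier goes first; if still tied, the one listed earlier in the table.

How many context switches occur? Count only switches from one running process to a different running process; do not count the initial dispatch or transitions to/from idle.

11

Schedule: | P0 0-5 | idle 5-8 | P1 8-13 | P2 13-14 | P3 14-19 | P1 19-21 | P4 21-23 | P5 23-28 | P6 28-33 | P3 33-37 | P5 37-42 | P6 42-47 | P5 47-49 | P6 49-51 |
Completion: P0=5  P1=21  P2=14  P3=37  P4=23  P5=49  P6=51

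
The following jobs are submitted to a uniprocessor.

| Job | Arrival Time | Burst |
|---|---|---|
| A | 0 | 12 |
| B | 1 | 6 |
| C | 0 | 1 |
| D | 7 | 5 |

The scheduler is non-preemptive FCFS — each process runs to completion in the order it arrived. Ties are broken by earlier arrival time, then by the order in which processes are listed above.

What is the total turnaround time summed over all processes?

Timeline: | A 0-12 | C 12-13 | B 13-19 | D 19-24 |
Completion: A=12  B=19  C=13  D=24
Turnaround (C−A): A=12  B=18  C=13  D=17
Turnaround = completion − arrival: A=12, B=18, C=13, D=17
Total turnaround = 12 + 18 + 13 + 17 = 60

60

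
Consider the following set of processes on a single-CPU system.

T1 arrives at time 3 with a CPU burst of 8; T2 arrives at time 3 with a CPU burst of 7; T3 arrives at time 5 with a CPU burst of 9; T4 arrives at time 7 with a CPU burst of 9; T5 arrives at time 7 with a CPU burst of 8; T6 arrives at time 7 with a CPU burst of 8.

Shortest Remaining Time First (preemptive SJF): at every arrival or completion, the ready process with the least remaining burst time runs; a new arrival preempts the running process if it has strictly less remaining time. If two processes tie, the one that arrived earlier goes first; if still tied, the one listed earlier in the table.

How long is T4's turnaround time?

45

Schedule: | idle 0-3 | T2 3-10 | T1 10-18 | T5 18-26 | T6 26-34 | T3 34-43 | T4 43-52 |
Completion: T1=18  T2=10  T3=43  T4=52  T5=26  T6=34
Turnaround(T4) = completion − arrival = 52 − 7 = 45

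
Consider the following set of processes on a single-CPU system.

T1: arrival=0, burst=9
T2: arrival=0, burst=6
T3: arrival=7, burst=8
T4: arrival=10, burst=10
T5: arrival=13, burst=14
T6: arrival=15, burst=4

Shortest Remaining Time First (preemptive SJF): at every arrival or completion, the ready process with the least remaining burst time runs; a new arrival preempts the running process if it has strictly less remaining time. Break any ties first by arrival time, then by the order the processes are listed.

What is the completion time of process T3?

Timeline: | T2 0-6 | T1 6-15 | T6 15-19 | T3 19-27 | T4 27-37 | T5 37-51 |
Completion: T1=15  T2=6  T3=27  T4=37  T5=51  T6=19
Turnaround (C−A): T1=15  T2=6  T3=20  T4=27  T5=38  T6=4

27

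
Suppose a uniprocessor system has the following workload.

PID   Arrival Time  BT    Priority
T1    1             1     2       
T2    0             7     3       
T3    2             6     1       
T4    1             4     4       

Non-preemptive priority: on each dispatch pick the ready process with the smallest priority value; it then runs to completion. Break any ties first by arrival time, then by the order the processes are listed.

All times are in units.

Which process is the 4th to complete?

Gantt: | T2 0-7 | T3 7-13 | T1 13-14 | T4 14-18 |
Completion: T1=14  T2=7  T3=13  T4=18
Turnaround (C−A): T1=13  T2=7  T3=11  T4=17
Finish order: T2 → T3 → T1 → T4

T4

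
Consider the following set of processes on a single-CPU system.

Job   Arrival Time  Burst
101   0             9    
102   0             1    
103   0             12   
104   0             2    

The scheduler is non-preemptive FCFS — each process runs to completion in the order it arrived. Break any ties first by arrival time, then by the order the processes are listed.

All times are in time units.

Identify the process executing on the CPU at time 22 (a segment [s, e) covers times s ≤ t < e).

104

Gantt: | 101 0-9 | 102 9-10 | 103 10-22 | 104 22-24 |
Completion: 101=9  102=10  103=22  104=24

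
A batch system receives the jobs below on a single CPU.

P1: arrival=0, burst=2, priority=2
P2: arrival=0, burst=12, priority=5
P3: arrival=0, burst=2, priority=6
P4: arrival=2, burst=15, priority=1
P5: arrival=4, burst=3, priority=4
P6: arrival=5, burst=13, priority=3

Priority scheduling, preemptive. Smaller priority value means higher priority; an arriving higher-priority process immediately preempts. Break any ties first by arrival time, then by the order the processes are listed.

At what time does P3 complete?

Schedule: | P1 0-2 | P4 2-17 | P6 17-30 | P5 30-33 | P2 33-45 | P3 45-47 |
Completion: P1=2  P2=45  P3=47  P4=17  P5=33  P6=30
Turnaround (C−A): P1=2  P2=45  P3=47  P4=15  P5=29  P6=25

47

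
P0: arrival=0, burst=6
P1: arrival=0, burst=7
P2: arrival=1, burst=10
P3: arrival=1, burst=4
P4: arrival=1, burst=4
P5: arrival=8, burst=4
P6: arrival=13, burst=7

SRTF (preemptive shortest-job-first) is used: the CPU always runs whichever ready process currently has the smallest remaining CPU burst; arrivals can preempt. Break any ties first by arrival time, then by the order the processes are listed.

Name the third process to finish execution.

P5

Timeline: | P0 0-1 | P3 1-5 | P4 5-9 | P5 9-13 | P0 13-18 | P1 18-25 | P6 25-32 | P2 32-42 |
Completion: P0=18  P1=25  P2=42  P3=5  P4=9  P5=13  P6=32
Turnaround (C−A): P0=18  P1=25  P2=41  P3=4  P4=8  P5=5  P6=19
Finish order: P3 → P4 → P5 → P0 → P1 → P6 → P2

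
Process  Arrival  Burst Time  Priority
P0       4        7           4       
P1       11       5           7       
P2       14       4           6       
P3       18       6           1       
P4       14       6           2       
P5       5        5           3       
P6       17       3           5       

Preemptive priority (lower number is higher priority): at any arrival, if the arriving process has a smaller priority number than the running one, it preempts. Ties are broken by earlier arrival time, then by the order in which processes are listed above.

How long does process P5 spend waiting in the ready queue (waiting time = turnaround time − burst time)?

0

Timeline: | idle 0-4 | P0 4-5 | P5 5-10 | P0 10-14 | P4 14-18 | P3 18-24 | P4 24-26 | P0 26-28 | P6 28-31 | P2 31-35 | P1 35-40 |
Completion: P0=28  P1=40  P2=35  P3=24  P4=26  P5=10  P6=31
Waiting(P5) = turnaround − burst = 5 − 5 = 0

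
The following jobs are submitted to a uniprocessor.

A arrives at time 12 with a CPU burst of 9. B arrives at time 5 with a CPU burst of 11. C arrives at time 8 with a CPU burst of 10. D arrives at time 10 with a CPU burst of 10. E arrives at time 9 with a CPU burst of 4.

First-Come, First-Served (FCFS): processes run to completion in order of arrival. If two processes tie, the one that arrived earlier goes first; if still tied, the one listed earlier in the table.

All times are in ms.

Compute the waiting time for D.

20

Timeline: | idle 0-5 | B 5-16 | C 16-26 | E 26-30 | D 30-40 | A 40-49 |
Completion: A=49  B=16  C=26  D=40  E=30
Waiting(D) = turnaround − burst = 30 − 10 = 20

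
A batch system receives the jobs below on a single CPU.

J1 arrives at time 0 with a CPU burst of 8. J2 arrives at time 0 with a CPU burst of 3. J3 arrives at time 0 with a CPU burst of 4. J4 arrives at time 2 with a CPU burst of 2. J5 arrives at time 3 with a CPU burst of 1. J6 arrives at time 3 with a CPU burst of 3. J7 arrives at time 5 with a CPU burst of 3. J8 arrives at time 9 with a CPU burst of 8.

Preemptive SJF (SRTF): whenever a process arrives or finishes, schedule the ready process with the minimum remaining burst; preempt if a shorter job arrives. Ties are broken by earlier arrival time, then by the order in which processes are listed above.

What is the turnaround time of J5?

1

Timeline: | J2 0-3 | J5 3-4 | J4 4-6 | J6 6-9 | J7 9-12 | J3 12-16 | J1 16-24 | J8 24-32 |
Completion: J1=24  J2=3  J3=16  J4=6  J5=4  J6=9  J7=12  J8=32
Turnaround (C−A): J1=24  J2=3  J3=16  J4=4  J5=1  J6=6  J7=7  J8=23
Turnaround(J5) = completion − arrival = 4 − 3 = 1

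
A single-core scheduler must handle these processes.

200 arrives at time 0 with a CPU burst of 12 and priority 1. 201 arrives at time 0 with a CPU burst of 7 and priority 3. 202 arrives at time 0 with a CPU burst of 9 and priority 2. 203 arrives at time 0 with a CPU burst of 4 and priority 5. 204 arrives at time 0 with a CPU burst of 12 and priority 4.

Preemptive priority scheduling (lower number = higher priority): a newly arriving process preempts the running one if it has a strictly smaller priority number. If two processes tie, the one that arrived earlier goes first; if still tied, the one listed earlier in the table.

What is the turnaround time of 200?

12

Gantt: | 200 0-12 | 202 12-21 | 201 21-28 | 204 28-40 | 203 40-44 |
Completion: 200=12  201=28  202=21  203=44  204=40
Turnaround(200) = completion − arrival = 12 − 0 = 12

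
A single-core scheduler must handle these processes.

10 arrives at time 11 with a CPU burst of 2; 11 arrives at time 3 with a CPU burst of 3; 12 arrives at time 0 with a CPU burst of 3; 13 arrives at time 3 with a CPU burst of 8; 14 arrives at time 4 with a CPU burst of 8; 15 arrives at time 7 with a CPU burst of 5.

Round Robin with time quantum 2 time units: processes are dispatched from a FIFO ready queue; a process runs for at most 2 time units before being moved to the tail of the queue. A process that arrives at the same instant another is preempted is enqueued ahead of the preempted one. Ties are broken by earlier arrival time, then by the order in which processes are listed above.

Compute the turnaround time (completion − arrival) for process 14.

25

Schedule: | 12 0-3 | 11 3-5 | 13 5-7 | 14 7-9 | 11 9-10 | 15 10-12 | 13 12-14 | 14 14-16 | 10 16-18 | 15 18-20 | 13 20-22 | 14 22-24 | 15 24-25 | 13 25-27 | 14 27-29 |
Completion: 10=18  11=10  12=3  13=27  14=29  15=25
Turnaround (C−A): 10=7  11=7  12=3  13=24  14=25  15=18
Turnaround(14) = completion − arrival = 29 − 4 = 25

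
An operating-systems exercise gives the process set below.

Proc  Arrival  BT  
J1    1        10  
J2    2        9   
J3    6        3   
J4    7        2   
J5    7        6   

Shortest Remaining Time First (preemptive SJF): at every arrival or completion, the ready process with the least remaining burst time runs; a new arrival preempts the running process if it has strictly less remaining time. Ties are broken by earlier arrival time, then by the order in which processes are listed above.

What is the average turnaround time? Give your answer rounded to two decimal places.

Schedule: | idle 0-1 | J1 1-6 | J3 6-9 | J4 9-11 | J1 11-16 | J5 16-22 | J2 22-31 |
Completion: J1=16  J2=31  J3=9  J4=11  J5=22
Turnaround times: J1=15, J2=29, J3=3, J4=4, J5=15
Average turnaround = (15+29+3+4+15) / 5 = 66/5 = 13.20

13.20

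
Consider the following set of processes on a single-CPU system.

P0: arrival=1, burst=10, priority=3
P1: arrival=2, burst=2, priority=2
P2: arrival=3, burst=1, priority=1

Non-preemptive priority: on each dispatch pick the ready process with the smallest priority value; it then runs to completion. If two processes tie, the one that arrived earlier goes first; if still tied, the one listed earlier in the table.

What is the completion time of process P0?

Gantt: | idle 0-1 | P0 1-11 | P2 11-12 | P1 12-14 |
Completion: P0=11  P1=14  P2=12
Turnaround (C−A): P0=10  P1=12  P2=9

11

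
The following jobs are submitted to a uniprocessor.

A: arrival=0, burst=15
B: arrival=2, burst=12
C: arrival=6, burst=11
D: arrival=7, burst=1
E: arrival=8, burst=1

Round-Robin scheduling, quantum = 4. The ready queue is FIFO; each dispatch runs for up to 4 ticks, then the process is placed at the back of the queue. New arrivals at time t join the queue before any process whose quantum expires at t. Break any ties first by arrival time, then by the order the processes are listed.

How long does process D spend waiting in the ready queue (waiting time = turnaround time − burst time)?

Schedule: | A 0-4 | B 4-8 | A 8-12 | C 12-16 | D 16-17 | E 17-18 | B 18-22 | A 22-26 | C 26-30 | B 30-34 | A 34-37 | C 37-40 |
Completion: A=37  B=34  C=40  D=17  E=18
Waiting(D) = turnaround − burst = 10 − 1 = 9

9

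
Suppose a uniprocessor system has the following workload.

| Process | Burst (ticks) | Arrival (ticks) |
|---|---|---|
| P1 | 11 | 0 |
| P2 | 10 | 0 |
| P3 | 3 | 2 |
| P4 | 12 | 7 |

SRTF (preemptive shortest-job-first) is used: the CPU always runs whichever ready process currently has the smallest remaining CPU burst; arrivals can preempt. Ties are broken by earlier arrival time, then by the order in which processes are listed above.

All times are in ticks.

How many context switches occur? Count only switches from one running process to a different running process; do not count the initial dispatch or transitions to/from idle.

Schedule: | P2 0-2 | P3 2-5 | P2 5-13 | P1 13-24 | P4 24-36 |
Completion: P1=24  P2=13  P3=5  P4=36

4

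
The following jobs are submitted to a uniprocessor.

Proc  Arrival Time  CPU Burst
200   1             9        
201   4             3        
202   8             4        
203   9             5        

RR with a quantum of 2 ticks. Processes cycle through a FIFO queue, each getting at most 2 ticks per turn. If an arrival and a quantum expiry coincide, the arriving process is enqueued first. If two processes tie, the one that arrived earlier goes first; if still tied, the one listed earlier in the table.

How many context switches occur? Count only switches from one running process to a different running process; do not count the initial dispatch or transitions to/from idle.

10

Gantt: | idle 0-1 | 200 1-5 | 201 5-7 | 200 7-9 | 201 9-10 | 202 10-12 | 203 12-14 | 200 14-16 | 202 16-18 | 203 18-20 | 200 20-21 | 203 21-22 |
Completion: 200=21  201=10  202=18  203=22
Turnaround (C−A): 200=20  201=6  202=10  203=13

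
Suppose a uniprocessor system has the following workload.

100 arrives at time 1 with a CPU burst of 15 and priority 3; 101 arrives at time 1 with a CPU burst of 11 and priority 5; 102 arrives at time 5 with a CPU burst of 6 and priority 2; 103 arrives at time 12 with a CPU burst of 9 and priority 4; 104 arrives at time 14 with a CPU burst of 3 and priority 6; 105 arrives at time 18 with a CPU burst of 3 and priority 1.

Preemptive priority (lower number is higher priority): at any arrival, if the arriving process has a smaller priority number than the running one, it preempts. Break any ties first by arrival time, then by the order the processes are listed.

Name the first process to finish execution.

102

Timeline: | idle 0-1 | 100 1-5 | 102 5-11 | 100 11-18 | 105 18-21 | 100 21-25 | 103 25-34 | 101 34-45 | 104 45-48 |
Completion: 100=25  101=45  102=11  103=34  104=48  105=21
Turnaround (C−A): 100=24  101=44  102=6  103=22  104=34  105=3
Finish order: 102 → 105 → 100 → 103 → 101 → 104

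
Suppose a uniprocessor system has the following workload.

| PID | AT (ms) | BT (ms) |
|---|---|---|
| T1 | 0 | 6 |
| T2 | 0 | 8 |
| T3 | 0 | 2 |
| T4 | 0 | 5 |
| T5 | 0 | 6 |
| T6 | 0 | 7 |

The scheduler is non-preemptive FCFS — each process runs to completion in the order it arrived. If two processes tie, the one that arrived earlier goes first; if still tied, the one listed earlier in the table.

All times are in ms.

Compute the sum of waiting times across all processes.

84

Schedule: | T1 0-6 | T2 6-14 | T3 14-16 | T4 16-21 | T5 21-27 | T6 27-34 |
Completion: T1=6  T2=14  T3=16  T4=21  T5=27  T6=34
Waiting = turnaround − burst: T1=0, T2=6, T3=14, T4=16, T5=21, T6=27
Total waiting = 0 + 6 + 14 + 16 + 21 + 27 = 84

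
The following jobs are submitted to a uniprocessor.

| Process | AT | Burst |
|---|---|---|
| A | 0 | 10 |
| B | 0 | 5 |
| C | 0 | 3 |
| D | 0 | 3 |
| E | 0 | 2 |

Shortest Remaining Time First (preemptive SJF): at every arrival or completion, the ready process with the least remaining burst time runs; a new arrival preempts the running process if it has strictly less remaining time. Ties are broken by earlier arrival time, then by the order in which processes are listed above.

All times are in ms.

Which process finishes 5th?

Schedule: | E 0-2 | C 2-5 | D 5-8 | B 8-13 | A 13-23 |
Completion: A=23  B=13  C=5  D=8  E=2
Turnaround (C−A): A=23  B=13  C=5  D=8  E=2
Finish order: E → C → D → B → A

A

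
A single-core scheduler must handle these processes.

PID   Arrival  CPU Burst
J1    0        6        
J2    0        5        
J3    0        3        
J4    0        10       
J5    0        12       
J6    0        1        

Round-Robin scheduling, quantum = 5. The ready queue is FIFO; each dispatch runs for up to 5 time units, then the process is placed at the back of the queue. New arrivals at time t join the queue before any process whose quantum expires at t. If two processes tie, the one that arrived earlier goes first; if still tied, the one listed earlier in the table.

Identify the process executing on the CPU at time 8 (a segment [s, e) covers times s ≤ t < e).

Schedule: | J1 0-5 | J2 5-10 | J3 10-13 | J4 13-18 | J5 18-23 | J6 23-24 | J1 24-25 | J4 25-30 | J5 30-37 |
Completion: J1=25  J2=10  J3=13  J4=30  J5=37  J6=24

J2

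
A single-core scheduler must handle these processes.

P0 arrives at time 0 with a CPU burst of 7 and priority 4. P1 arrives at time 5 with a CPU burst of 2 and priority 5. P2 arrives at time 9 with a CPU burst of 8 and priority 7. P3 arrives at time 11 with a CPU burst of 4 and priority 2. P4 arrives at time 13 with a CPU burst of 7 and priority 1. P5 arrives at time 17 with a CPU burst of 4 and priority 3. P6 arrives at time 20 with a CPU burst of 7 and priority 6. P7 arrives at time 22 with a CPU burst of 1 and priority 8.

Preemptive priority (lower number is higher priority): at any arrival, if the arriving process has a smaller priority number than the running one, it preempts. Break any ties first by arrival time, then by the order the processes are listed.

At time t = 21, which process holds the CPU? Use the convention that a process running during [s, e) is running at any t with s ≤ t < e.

Schedule: | P0 0-7 | P1 7-9 | P2 9-11 | P3 11-13 | P4 13-20 | P3 20-22 | P5 22-26 | P6 26-33 | P2 33-39 | P7 39-40 |
Completion: P0=7  P1=9  P2=39  P3=22  P4=20  P5=26  P6=33  P7=40

P3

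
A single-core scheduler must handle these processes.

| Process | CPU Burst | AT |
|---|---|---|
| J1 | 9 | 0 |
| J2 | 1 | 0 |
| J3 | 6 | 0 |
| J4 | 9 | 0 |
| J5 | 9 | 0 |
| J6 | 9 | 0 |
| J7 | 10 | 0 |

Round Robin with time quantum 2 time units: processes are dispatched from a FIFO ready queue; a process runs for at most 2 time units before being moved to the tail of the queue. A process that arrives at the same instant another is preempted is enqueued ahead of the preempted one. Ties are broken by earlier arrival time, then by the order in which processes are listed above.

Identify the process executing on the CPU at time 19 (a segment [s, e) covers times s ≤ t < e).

Gantt: | J1 0-2 | J2 2-3 | J3 3-5 | J4 5-7 | J5 7-9 | J6 9-11 | J7 11-13 | J1 13-15 | J3 15-17 | J4 17-19 | J5 19-21 | J6 21-23 | J7 23-25 | J1 25-27 | J3 27-29 | J4 29-31 | J5 31-33 | J6 33-35 | J7 35-37 | J1 37-39 | J4 39-41 | J5 41-43 | J6 43-45 | J7 45-47 | J1 47-48 | J4 48-49 | J5 49-50 | J6 50-51 | J7 51-53 |
Completion: J1=48  J2=3  J3=29  J4=49  J5=50  J6=51  J7=53
Turnaround (C−A): J1=48  J2=3  J3=29  J4=49  J5=50  J6=51  J7=53

J5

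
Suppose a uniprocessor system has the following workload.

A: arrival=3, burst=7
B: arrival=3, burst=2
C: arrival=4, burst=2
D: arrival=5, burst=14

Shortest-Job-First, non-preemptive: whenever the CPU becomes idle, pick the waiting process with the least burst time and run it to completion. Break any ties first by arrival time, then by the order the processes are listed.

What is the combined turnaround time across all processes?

39

Gantt: | idle 0-3 | B 3-5 | C 5-7 | A 7-14 | D 14-28 |
Completion: A=14  B=5  C=7  D=28
Turnaround (C−A): A=11  B=2  C=3  D=23
Turnaround = completion − arrival: A=11, B=2, C=3, D=23
Total turnaround = 11 + 2 + 3 + 23 = 39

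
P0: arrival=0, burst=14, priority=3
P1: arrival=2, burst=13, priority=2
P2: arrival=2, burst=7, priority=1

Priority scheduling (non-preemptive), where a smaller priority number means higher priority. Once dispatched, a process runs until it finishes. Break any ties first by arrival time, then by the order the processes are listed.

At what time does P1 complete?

34

Gantt: | P0 0-14 | P2 14-21 | P1 21-34 |
Completion: P0=14  P1=34  P2=21
Turnaround (C−A): P0=14  P1=32  P2=19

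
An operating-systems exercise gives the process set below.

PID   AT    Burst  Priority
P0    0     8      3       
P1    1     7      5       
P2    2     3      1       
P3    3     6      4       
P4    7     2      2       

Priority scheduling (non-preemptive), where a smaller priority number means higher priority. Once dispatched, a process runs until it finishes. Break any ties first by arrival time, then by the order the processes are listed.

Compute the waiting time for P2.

6

Timeline: | P0 0-8 | P2 8-11 | P4 11-13 | P3 13-19 | P1 19-26 |
Completion: P0=8  P1=26  P2=11  P3=19  P4=13
Turnaround (C−A): P0=8  P1=25  P2=9  P3=16  P4=6
Waiting(P2) = turnaround − burst = 9 − 3 = 6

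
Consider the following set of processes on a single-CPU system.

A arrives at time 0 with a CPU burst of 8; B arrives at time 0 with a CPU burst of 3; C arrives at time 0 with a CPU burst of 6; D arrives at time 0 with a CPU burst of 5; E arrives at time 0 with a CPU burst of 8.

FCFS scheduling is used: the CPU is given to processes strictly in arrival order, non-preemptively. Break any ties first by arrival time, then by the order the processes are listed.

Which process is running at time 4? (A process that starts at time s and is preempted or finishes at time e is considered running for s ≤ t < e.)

A

Schedule: | A 0-8 | B 8-11 | C 11-17 | D 17-22 | E 22-30 |
Completion: A=8  B=11  C=17  D=22  E=30
Turnaround (C−A): A=8  B=11  C=17  D=22  E=30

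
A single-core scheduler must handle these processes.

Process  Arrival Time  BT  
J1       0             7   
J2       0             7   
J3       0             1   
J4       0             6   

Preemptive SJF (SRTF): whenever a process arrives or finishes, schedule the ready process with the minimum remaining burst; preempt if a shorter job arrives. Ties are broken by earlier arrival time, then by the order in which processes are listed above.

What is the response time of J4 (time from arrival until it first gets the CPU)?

1

Timeline: | J3 0-1 | J4 1-7 | J1 7-14 | J2 14-21 |
Completion: J1=14  J2=21  J3=1  J4=7
Turnaround (C−A): J1=14  J2=21  J3=1  J4=7
Response(J4) = first start − arrival = 1 − 0 = 1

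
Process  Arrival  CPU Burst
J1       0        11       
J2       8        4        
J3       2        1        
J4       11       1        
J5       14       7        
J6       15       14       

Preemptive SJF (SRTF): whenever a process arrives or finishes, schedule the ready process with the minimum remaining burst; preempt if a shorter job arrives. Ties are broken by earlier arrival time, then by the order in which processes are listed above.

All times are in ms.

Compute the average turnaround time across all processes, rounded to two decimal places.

Timeline: | J1 0-2 | J3 2-3 | J1 3-12 | J4 12-13 | J2 13-17 | J5 17-24 | J6 24-38 |
Completion: J1=12  J2=17  J3=3  J4=13  J5=24  J6=38
Turnaround (C−A): J1=12  J2=9  J3=1  J4=2  J5=10  J6=23
Turnaround times: J1=12, J2=9, J3=1, J4=2, J5=10, J6=23
Average turnaround = (12+9+1+2+10+23) / 6 = 57/6 = 9.50

9.50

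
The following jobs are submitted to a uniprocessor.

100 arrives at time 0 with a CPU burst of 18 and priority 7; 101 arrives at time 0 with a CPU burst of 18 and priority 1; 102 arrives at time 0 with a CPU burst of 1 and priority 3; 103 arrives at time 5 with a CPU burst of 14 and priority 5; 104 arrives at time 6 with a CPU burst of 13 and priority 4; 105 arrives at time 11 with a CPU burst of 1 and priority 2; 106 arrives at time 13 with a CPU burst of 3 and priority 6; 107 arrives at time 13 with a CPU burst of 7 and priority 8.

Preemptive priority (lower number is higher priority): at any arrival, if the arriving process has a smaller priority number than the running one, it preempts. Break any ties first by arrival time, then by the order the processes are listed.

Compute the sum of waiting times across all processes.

207

Timeline: | 101 0-18 | 105 18-19 | 102 19-20 | 104 20-33 | 103 33-47 | 106 47-50 | 100 50-68 | 107 68-75 |
Completion: 100=68  101=18  102=20  103=47  104=33  105=19  106=50  107=75
Turnaround (C−A): 100=68  101=18  102=20  103=42  104=27  105=8  106=37  107=62
Waiting = turnaround − burst: 100=50, 101=0, 102=19, 103=28, 104=14, 105=7, 106=34, 107=55
Total waiting = 50 + 0 + 19 + 28 + 14 + 7 + 34 + 55 = 207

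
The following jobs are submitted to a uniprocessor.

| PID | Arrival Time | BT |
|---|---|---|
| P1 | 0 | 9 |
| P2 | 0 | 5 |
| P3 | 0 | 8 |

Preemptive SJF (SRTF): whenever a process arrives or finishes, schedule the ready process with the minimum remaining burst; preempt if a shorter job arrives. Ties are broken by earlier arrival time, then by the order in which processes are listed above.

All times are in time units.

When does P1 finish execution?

Gantt: | P2 0-5 | P3 5-13 | P1 13-22 |
Completion: P1=22  P2=5  P3=13

22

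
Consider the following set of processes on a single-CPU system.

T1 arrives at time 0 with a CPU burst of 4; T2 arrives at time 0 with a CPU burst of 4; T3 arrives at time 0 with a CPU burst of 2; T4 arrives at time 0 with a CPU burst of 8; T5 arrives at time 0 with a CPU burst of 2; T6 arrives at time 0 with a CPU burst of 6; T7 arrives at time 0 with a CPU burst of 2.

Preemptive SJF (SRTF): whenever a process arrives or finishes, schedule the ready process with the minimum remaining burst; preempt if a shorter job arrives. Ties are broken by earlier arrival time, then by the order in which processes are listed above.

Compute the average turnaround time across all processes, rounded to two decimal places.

12.00

Schedule: | T3 0-2 | T5 2-4 | T7 4-6 | T1 6-10 | T2 10-14 | T6 14-20 | T4 20-28 |
Completion: T1=10  T2=14  T3=2  T4=28  T5=4  T6=20  T7=6
Turnaround times: T1=10, T2=14, T3=2, T4=28, T5=4, T6=20, T7=6
Average turnaround = (10+14+2+28+4+20+6) / 7 = 84/7 = 12.00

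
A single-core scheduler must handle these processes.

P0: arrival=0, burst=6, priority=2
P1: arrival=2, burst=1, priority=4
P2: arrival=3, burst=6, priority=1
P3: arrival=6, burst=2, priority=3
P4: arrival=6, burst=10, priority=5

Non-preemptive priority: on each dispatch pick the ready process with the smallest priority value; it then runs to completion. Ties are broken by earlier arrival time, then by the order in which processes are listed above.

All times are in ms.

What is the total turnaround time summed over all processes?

Gantt: | P0 0-6 | P2 6-12 | P3 12-14 | P1 14-15 | P4 15-25 |
Completion: P0=6  P1=15  P2=12  P3=14  P4=25
Turnaround (C−A): P0=6  P1=13  P2=9  P3=8  P4=19
Turnaround = completion − arrival: P0=6, P1=13, P2=9, P3=8, P4=19
Total turnaround = 6 + 13 + 9 + 8 + 19 = 55

55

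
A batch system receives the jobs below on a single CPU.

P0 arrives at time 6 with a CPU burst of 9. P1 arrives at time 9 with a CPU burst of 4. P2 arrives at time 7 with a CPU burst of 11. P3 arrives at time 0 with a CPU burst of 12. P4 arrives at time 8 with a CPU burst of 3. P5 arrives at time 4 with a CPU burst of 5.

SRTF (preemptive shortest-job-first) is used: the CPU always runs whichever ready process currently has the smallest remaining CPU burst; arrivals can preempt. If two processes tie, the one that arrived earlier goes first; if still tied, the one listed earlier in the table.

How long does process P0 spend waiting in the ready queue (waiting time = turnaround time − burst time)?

18

Timeline: | P3 0-4 | P5 4-9 | P4 9-12 | P1 12-16 | P3 16-24 | P0 24-33 | P2 33-44 |
Completion: P0=33  P1=16  P2=44  P3=24  P4=12  P5=9
Waiting(P0) = turnaround − burst = 27 − 9 = 18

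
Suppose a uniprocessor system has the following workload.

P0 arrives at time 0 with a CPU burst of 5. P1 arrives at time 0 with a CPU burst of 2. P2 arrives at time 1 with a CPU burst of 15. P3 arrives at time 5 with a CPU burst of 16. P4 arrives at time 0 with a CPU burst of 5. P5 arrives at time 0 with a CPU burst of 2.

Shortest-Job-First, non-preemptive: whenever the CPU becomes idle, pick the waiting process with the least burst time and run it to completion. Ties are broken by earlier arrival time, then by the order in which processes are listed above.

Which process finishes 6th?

P3

Timeline: | P1 0-2 | P5 2-4 | P0 4-9 | P4 9-14 | P2 14-29 | P3 29-45 |
Completion: P0=9  P1=2  P2=29  P3=45  P4=14  P5=4
Turnaround (C−A): P0=9  P1=2  P2=28  P3=40  P4=14  P5=4
Finish order: P1 → P5 → P0 → P4 → P2 → P3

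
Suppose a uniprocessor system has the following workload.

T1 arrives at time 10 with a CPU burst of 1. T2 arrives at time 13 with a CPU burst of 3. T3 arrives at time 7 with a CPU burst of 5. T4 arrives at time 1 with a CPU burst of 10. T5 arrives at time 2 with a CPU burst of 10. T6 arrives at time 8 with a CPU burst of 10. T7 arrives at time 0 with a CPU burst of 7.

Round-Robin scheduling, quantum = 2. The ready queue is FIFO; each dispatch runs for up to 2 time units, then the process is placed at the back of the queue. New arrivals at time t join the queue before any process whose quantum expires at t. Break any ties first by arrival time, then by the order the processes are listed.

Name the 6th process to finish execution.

Timeline: | T7 0-2 | T4 2-4 | T5 4-6 | T7 6-8 | T4 8-10 | T5 10-12 | T3 12-14 | T6 14-16 | T7 16-18 | T1 18-19 | T4 19-21 | T5 21-23 | T2 23-25 | T3 25-27 | T6 27-29 | T7 29-30 | T4 30-32 | T5 32-34 | T2 34-35 | T3 35-36 | T6 36-38 | T4 38-40 | T5 40-42 | T6 42-46 |
Completion: T1=19  T2=35  T3=36  T4=40  T5=42  T6=46  T7=30
Finish order: T1 → T7 → T2 → T3 → T4 → T5 → T6

T5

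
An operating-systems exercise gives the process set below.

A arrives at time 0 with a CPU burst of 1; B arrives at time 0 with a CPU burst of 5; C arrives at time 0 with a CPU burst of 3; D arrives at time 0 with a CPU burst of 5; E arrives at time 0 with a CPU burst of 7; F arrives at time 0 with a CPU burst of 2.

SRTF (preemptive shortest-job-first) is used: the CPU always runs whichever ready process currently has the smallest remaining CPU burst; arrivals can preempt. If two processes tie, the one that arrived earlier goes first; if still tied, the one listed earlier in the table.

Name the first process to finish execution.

Timeline: | A 0-1 | F 1-3 | C 3-6 | B 6-11 | D 11-16 | E 16-23 |
Completion: A=1  B=11  C=6  D=16  E=23  F=3
Finish order: A → F → C → B → D → E

A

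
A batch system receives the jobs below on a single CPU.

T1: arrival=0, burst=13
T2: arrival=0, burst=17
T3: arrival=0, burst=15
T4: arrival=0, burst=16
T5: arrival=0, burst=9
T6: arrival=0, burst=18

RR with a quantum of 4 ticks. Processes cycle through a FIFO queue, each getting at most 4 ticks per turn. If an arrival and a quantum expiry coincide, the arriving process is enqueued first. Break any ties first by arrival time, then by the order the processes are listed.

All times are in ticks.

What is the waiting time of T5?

Schedule: | T1 0-4 | T2 4-8 | T3 8-12 | T4 12-16 | T5 16-20 | T6 20-24 | T1 24-28 | T2 28-32 | T3 32-36 | T4 36-40 | T5 40-44 | T6 44-48 | T1 48-52 | T2 52-56 | T3 56-60 | T4 60-64 | T5 64-65 | T6 65-69 | T1 69-70 | T2 70-74 | T3 74-77 | T4 77-81 | T6 81-85 | T2 85-86 | T6 86-88 |
Completion: T1=70  T2=86  T3=77  T4=81  T5=65  T6=88
Turnaround (C−A): T1=70  T2=86  T3=77  T4=81  T5=65  T6=88
Waiting(T5) = turnaround − burst = 65 − 9 = 56

56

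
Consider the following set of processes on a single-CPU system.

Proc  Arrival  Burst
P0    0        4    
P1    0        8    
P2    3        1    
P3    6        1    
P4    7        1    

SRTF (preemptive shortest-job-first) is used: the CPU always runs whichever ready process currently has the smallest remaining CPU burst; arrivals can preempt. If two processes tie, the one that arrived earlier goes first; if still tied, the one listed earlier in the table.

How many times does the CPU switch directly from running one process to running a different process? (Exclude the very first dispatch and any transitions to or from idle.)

Timeline: | P0 0-4 | P2 4-5 | P1 5-6 | P3 6-7 | P4 7-8 | P1 8-15 |
Completion: P0=4  P1=15  P2=5  P3=7  P4=8
Turnaround (C−A): P0=4  P1=15  P2=2  P3=1  P4=1

5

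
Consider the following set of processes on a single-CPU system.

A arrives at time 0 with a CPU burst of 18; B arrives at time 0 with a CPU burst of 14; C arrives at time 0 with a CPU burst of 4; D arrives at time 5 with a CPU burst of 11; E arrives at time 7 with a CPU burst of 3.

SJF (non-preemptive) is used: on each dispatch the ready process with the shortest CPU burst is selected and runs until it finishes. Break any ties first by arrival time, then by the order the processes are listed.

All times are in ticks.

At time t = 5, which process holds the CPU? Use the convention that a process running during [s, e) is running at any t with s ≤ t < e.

Gantt: | C 0-4 | B 4-18 | E 18-21 | D 21-32 | A 32-50 |
Completion: A=50  B=18  C=4  D=32  E=21

B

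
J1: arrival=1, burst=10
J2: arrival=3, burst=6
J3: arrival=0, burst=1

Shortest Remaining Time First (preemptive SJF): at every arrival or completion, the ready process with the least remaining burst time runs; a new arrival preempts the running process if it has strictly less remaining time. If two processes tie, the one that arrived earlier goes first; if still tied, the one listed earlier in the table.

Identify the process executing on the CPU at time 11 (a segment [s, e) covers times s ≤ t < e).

J1

Schedule: | J3 0-1 | J1 1-3 | J2 3-9 | J1 9-17 |
Completion: J1=17  J2=9  J3=1
Turnaround (C−A): J1=16  J2=6  J3=1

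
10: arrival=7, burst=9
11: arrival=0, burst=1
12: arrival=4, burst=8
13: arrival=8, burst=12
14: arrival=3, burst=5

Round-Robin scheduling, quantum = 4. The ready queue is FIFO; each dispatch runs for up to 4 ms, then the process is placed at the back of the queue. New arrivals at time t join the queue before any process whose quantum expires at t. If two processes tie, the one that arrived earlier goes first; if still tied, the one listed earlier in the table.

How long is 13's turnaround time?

29

Schedule: | 11 0-1 | idle 1-3 | 14 3-7 | 12 7-11 | 10 11-15 | 14 15-16 | 13 16-20 | 12 20-24 | 10 24-28 | 13 28-32 | 10 32-33 | 13 33-37 |
Completion: 10=33  11=1  12=24  13=37  14=16
Turnaround (C−A): 10=26  11=1  12=20  13=29  14=13
Turnaround(13) = completion − arrival = 37 − 8 = 29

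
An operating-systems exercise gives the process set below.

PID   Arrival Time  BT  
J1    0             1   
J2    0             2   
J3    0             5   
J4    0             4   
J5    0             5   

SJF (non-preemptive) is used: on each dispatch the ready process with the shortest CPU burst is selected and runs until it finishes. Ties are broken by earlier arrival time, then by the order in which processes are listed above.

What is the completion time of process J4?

Gantt: | J1 0-1 | J2 1-3 | J4 3-7 | J3 7-12 | J5 12-17 |
Completion: J1=1  J2=3  J3=12  J4=7  J5=17
Turnaround (C−A): J1=1  J2=3  J3=12  J4=7  J5=17

7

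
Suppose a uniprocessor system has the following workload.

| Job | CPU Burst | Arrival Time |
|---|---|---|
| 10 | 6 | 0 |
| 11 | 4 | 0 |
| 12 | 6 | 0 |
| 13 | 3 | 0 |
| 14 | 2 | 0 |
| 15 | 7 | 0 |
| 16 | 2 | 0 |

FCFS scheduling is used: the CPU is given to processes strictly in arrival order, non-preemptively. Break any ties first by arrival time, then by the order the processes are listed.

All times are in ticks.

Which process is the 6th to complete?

15

Schedule: | 10 0-6 | 11 6-10 | 12 10-16 | 13 16-19 | 14 19-21 | 15 21-28 | 16 28-30 |
Completion: 10=6  11=10  12=16  13=19  14=21  15=28  16=30
Turnaround (C−A): 10=6  11=10  12=16  13=19  14=21  15=28  16=30
Finish order: 10 → 11 → 12 → 13 → 14 → 15 → 16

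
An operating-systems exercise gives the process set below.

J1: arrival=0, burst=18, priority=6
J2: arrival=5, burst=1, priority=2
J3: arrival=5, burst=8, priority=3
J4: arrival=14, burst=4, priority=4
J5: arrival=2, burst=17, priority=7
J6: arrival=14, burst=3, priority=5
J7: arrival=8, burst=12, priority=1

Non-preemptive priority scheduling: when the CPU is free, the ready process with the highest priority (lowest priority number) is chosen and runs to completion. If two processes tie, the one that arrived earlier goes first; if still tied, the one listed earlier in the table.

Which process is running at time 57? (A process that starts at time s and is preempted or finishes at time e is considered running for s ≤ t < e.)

Schedule: | J1 0-18 | J7 18-30 | J2 30-31 | J3 31-39 | J4 39-43 | J6 43-46 | J5 46-63 |
Completion: J1=18  J2=31  J3=39  J4=43  J5=63  J6=46  J7=30
Turnaround (C−A): J1=18  J2=26  J3=34  J4=29  J5=61  J6=32  J7=22

J5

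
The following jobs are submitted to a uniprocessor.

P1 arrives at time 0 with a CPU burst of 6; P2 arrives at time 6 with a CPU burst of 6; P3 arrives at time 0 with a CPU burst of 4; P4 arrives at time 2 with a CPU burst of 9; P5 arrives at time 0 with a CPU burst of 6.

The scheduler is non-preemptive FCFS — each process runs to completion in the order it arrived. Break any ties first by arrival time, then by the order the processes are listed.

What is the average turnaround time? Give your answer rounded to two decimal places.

Gantt: | P1 0-6 | P3 6-10 | P5 10-16 | P4 16-25 | P2 25-31 |
Completion: P1=6  P2=31  P3=10  P4=25  P5=16
Turnaround (C−A): P1=6  P2=25  P3=10  P4=23  P5=16
Turnaround times: P1=6, P2=25, P3=10, P4=23, P5=16
Average turnaround = (6+25+10+23+16) / 5 = 80/5 = 16.00

16.00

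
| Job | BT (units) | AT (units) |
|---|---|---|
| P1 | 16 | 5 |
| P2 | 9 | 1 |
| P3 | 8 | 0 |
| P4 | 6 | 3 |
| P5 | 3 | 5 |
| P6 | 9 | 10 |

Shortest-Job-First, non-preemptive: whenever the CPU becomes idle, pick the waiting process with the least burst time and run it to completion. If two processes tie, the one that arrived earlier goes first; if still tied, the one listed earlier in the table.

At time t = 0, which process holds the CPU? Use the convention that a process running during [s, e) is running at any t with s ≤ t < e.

P3

Schedule: | P3 0-8 | P5 8-11 | P4 11-17 | P2 17-26 | P6 26-35 | P1 35-51 |
Completion: P1=51  P2=26  P3=8  P4=17  P5=11  P6=35
Turnaround (C−A): P1=46  P2=25  P3=8  P4=14  P5=6  P6=25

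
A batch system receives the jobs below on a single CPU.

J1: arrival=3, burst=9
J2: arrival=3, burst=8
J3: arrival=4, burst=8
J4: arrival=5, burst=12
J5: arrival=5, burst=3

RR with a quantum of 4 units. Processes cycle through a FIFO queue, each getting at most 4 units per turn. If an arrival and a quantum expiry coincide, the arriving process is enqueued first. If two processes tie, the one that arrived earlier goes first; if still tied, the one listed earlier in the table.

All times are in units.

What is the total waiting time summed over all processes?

Gantt: | idle 0-3 | J1 3-7 | J2 7-11 | J3 11-15 | J4 15-19 | J5 19-22 | J1 22-26 | J2 26-30 | J3 30-34 | J4 34-38 | J1 38-39 | J4 39-43 |
Completion: J1=39  J2=30  J3=34  J4=43  J5=22
Turnaround (C−A): J1=36  J2=27  J3=30  J4=38  J5=17
Waiting = turnaround − burst: J1=27, J2=19, J3=22, J4=26, J5=14
Total waiting = 27 + 19 + 22 + 26 + 14 = 108

108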